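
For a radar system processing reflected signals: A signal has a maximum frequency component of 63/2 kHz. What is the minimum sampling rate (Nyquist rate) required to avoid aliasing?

By the Nyquist-Shannon sampling theorem,
the minimum sampling rate (Nyquist rate) must be at least 2 * f_max.
Nyquist rate = 2 * 63/2 kHz = 63 kHz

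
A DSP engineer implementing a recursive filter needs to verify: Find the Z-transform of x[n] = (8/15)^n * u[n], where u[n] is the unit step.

The Z-transform of a^n * u[n] is z/(z-a) for |z| > |a|.
Here a = 8/15, so X(z) = z/(z - (8/15)) = 15z/(15z - 8)
ROC: |z| > 8/15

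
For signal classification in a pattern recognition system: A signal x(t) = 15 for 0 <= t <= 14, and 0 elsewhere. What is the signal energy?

Energy = integral of |x(t)|^2 dt over the signal duration
= 15^2 * 14 = 225 * 14 = 3150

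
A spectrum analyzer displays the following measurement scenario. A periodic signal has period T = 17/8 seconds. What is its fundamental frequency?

The fundamental frequency is the reciprocal of the period.
f = 1/T = 1/(17/8) = 8/17 Hz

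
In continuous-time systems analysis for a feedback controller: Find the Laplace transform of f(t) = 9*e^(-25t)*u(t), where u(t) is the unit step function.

Standard Laplace transform pair:
e^(-at)*u(t) <-> 1/(s+a)
With a = 25: L{9*e^(-25t)*u(t)} = 9/(s+25), ROC: Re(s) > -25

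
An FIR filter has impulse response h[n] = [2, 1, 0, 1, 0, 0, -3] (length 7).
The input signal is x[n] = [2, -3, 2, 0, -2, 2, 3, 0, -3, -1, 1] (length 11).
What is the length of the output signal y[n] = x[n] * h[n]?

For linear convolution, the output length is:
len(y) = len(x) + len(h) - 1 = 11 + 7 - 1 = 17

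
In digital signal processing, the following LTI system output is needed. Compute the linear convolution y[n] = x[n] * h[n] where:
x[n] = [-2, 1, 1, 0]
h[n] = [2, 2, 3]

y[n] = sum_k x[k]*h[n-k]. Output length = len(x) + len(h) - 1 = 4 + 3 - 1 = 6.
y[0] = -2*2 = -4
y[1] = 1*2 + -2*2 = -2
y[2] = 1*2 + 1*2 + -2*3 = -2
y[3] = 0*2 + 1*2 + 1*3 = 5
y[4] = 0*2 + 1*3 = 3
y[5] = 0*3 = 0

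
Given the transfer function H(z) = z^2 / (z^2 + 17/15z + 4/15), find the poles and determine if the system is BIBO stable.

Poles are roots of the denominator: z^2 + 17/15z + 4/15 = 0.
Quadratic formula: z = [-(17/15) +/- sqrt((17/15)^2 - 4*(4/15))] / 2
Discriminant = 289/225 - 16/15 = 49/225; sqrt = 7/15.
z = (-17/15 +/- 7/15) / 2 => z = -1/3 or z = -4/5.
|p1| = 4/5, |p2| = 1/3.
For BIBO stability, all poles must lie inside the unit circle (|p| < 1).
System is STABLE since both |p| < 1.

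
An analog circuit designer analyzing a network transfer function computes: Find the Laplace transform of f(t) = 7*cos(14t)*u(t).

Standard pair: cos(wt)*u(t) <-> s/(s^2+w^2)
With w = 14: L{7*cos(14t)*u(t)} = 7s/(s^2+196)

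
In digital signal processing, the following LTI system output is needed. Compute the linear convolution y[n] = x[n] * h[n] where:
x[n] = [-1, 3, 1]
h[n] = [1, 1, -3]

y[n] = sum_k x[k]*h[n-k]. Output length = len(x) + len(h) - 1 = 3 + 3 - 1 = 5.
y[0] = -1*1 = -1
y[1] = 3*1 + -1*1 = 2
y[2] = 1*1 + 3*1 + -1*-3 = 7
y[3] = 1*1 + 3*-3 = -8
y[4] = 1*-3 = -3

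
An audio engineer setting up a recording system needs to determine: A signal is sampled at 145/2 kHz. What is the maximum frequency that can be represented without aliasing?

The maximum frequency that can be represented without aliasing
is the Nyquist frequency: f_max = f_s / 2 = 145/2 kHz / 2 = 145/4 kHz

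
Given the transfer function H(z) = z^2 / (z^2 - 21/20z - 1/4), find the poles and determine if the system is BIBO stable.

Poles are roots of the denominator: z^2 - 21/20z - 1/4 = 0.
Quadratic formula: z = [-(-21/20) +/- sqrt((-21/20)^2 - 4*(-1/4))] / 2
Discriminant = 441/400 + 1 = 841/400; sqrt = 29/20.
z = (21/20 +/- 29/20) / 2 => z = 5/4 or z = -1/5.
|p1| = 5/4, |p2| = 1/5.
For BIBO stability, all poles must lie inside the unit circle (|p| < 1).
System is UNSTABLE since at least one |p| >= 1.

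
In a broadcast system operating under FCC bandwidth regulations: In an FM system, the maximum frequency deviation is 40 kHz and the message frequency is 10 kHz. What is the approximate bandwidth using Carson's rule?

Carson's rule: BW = 2*(delta_f + f_m)
= 2*(40 + 10) kHz = 100 kHz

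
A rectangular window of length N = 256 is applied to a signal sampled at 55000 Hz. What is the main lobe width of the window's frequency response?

For a rectangular window of length N,
the main lobe width in frequency is 2*f_s/N.
= 2*55000/256 = 6875/16 Hz
This determines the minimum frequency separation for resolving two sinusoids.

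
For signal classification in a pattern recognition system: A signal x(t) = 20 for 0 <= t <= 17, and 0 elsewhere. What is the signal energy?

Energy = integral of |x(t)|^2 dt over the signal duration
= 20^2 * 17 = 400 * 17 = 6800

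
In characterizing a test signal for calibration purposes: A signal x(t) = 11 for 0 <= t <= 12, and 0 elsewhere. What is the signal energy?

Energy = integral of |x(t)|^2 dt over the signal duration
= 11^2 * 12 = 121 * 12 = 1452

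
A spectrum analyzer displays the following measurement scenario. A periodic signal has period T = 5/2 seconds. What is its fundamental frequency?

The fundamental frequency is the reciprocal of the period.
f = 1/T = 1/(5/2) = 2/5 Hz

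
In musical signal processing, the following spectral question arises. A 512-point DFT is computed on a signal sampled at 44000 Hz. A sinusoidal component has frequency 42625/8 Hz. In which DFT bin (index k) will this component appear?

DFT frequency resolution = f_s/N = 44000/512 = 1375/16 Hz
Bin index k = f_signal / resolution = 42625/8 / 1375/16 = 62
The signal frequency 42625/8 Hz falls in DFT bin k = 62.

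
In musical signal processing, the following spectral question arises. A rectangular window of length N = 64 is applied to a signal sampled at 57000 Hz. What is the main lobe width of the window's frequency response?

For a rectangular window of length N,
the main lobe width in frequency is 2*f_s/N.
= 2*57000/64 = 7125/4 Hz
This determines the minimum frequency separation for resolving two sinusoids.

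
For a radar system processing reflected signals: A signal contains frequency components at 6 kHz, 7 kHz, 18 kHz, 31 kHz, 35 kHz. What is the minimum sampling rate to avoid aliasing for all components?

The highest frequency component is f_max = 35 kHz.
Nyquist rate = 2 * f_max = 2 * 35 kHz = 70 kHz.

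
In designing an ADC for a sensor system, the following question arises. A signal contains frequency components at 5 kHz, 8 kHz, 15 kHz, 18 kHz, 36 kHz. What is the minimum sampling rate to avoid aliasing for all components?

The highest frequency component is f_max = 36 kHz.
Nyquist rate = 2 * f_max = 2 * 36 kHz = 72 kHz.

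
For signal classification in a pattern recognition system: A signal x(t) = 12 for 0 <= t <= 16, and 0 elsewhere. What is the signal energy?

Energy = integral of |x(t)|^2 dt over the signal duration
= 12^2 * 16 = 144 * 16 = 2304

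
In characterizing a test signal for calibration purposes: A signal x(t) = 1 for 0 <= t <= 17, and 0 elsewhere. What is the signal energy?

Energy = integral of |x(t)|^2 dt over the signal duration
= 1^2 * 17 = 1 * 17 = 17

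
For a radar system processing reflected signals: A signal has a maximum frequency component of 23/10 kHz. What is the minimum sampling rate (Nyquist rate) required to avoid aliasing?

By the Nyquist-Shannon sampling theorem,
the minimum sampling rate (Nyquist rate) must be at least 2 * f_max.
Nyquist rate = 2 * 23/10 kHz = 23/5 kHz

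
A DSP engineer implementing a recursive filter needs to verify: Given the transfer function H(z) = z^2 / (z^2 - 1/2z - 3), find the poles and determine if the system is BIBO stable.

Poles are roots of the denominator: z^2 - 1/2z - 3 = 0.
Quadratic formula: z = [-(-1/2) +/- sqrt((-1/2)^2 - 4*(-3))] / 2
Discriminant = 1/4 + 12 = 49/4; sqrt = 7/2.
z = (1/2 +/- 7/2) / 2 => z = 2 or z = -3/2.
|p1| = 2, |p2| = 3/2.
For BIBO stability, all poles must lie inside the unit circle (|p| < 1).
System is UNSTABLE since at least one |p| >= 1.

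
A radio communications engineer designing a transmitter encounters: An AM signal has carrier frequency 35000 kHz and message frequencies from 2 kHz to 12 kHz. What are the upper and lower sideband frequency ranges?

Upper sideband (USB) = fc + [fm_low, fm_high] = 35000 + [2, 12] = [35002, 35012] kHz
Lower sideband (LSB) = fc - [fm_high, fm_low] = 35000 - [12, 2] = [34988, 34998] kHz
Total occupied spectrum: 34988 kHz to 35012 kHz (plus carrier at 35000 kHz)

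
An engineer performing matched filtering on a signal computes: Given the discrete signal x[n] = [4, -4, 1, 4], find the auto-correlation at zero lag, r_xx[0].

The auto-correlation at zero lag r_xx[0] equals the signal energy.
r_xx[0] = sum of x[n]^2 = 4^2 + (-4)^2 + 1^2 + 4^2
= 16 + 16 + 1 + 16 = 49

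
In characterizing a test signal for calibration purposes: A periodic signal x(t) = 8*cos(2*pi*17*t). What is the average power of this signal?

Average power of A*cos(wt) is A^2/2.
P = 8^2 / 2 = 64/2 = 32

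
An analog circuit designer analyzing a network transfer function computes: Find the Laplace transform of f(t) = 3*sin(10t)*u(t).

Standard pair: sin(wt)*u(t) <-> w/(s^2+w^2)
With w = 10: L{3*sin(10t)*u(t)} = 30/(s^2+100)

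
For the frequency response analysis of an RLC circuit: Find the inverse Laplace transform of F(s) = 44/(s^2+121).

Standard pair: w/(s^2+w^2) <-> sin(wt)*u(t)
Recognize w^2 = 121, so w = 11; numerator 44 = 4*11.
f(t) = 4*sin(11t)*u(t)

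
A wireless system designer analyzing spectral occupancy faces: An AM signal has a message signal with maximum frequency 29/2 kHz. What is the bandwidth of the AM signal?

In AM (double-sideband), the bandwidth is twice the message frequency.
BW = 2 * f_m = 2 * 29/2 kHz = 29 kHz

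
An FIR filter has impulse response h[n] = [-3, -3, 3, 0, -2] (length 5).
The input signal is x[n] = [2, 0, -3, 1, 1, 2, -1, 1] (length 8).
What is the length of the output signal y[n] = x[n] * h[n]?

For linear convolution, the output length is:
len(y) = len(x) + len(h) - 1 = 8 + 5 - 1 = 12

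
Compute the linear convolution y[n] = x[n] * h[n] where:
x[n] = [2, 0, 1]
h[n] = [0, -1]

y[n] = sum_k x[k]*h[n-k]. Output length = len(x) + len(h) - 1 = 3 + 2 - 1 = 4.
y[0] = 2*0 = 0
y[1] = 0*0 + 2*-1 = -2
y[2] = 1*0 + 0*-1 = 0
y[3] = 1*-1 = -1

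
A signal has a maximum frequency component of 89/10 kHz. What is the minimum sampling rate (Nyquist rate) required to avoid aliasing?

By the Nyquist-Shannon sampling theorem,
the minimum sampling rate (Nyquist rate) must be at least 2 * f_max.
Nyquist rate = 2 * 89/10 kHz = 89/5 kHz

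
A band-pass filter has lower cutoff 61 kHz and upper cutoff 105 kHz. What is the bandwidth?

Bandwidth = f_high - f_low
= 105 kHz - 61 kHz = 44 kHz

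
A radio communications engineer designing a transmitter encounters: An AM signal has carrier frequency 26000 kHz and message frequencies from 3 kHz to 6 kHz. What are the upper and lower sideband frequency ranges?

Upper sideband (USB) = fc + [fm_low, fm_high] = 26000 + [3, 6] = [26003, 26006] kHz
Lower sideband (LSB) = fc - [fm_high, fm_low] = 26000 - [6, 3] = [25994, 25997] kHz
Total occupied spectrum: 25994 kHz to 26006 kHz (plus carrier at 26000 kHz)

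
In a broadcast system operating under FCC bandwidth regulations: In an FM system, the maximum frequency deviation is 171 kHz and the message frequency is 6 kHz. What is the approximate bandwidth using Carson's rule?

Carson's rule: BW = 2*(delta_f + f_m)
= 2*(171 + 6) kHz = 354 kHz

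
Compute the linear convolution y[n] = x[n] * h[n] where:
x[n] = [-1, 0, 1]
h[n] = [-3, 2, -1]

y[n] = sum_k x[k]*h[n-k]. Output length = len(x) + len(h) - 1 = 3 + 3 - 1 = 5.
y[0] = -1*-3 = 3
y[1] = 0*-3 + -1*2 = -2
y[2] = 1*-3 + 0*2 + -1*-1 = -2
y[3] = 1*2 + 0*-1 = 2
y[4] = 1*-1 = -1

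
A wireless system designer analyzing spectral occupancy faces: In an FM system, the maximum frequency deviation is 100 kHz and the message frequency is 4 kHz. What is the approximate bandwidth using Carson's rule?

Carson's rule: BW = 2*(delta_f + f_m)
= 2*(100 + 4) kHz = 208 kHz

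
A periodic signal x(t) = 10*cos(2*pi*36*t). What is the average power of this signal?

Average power of A*cos(wt) is A^2/2.
P = 10^2 / 2 = 100/2 = 50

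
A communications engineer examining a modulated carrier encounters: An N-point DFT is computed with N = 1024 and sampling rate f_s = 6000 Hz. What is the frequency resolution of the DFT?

DFT frequency resolution = f_s / N
= 6000 / 1024 = 375/64 Hz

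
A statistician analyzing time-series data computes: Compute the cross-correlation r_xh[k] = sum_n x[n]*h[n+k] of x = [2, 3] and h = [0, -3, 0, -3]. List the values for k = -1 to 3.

Both sequences indexed from 0 and zero outside their support.
Lags with overlap: k = -1 to 3.
  r_xh[-1] = x[1]*h[0] = 0
  r_xh[0] = x[0]*h[0] + x[1]*h[1] = -9
  r_xh[1] = x[0]*h[1] + x[1]*h[2] = -6
  r_xh[2] = x[0]*h[2] + x[1]*h[3] = -9
  r_xh[3] = x[0]*h[3] = -6
r_xh = [0, -9, -6, -9, -6] (for k = -1, ..., 3)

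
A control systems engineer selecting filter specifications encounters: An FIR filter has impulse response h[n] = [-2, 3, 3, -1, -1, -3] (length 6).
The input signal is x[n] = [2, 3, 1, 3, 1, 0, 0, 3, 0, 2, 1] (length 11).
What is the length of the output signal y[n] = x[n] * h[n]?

For linear convolution, the output length is:
len(y) = len(x) + len(h) - 1 = 11 + 6 - 1 = 16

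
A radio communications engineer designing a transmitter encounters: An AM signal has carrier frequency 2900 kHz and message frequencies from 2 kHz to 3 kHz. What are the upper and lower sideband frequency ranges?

Upper sideband (USB) = fc + [fm_low, fm_high] = 2900 + [2, 3] = [2902, 2903] kHz
Lower sideband (LSB) = fc - [fm_high, fm_low] = 2900 - [3, 2] = [2897, 2898] kHz
Total occupied spectrum: 2897 kHz to 2903 kHz (plus carrier at 2900 kHz)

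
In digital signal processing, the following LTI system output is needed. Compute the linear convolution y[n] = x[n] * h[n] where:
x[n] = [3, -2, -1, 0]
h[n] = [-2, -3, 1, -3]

y[n] = sum_k x[k]*h[n-k]. Output length = len(x) + len(h) - 1 = 4 + 4 - 1 = 7.
y[0] = 3*-2 = -6
y[1] = -2*-2 + 3*-3 = -5
y[2] = -1*-2 + -2*-3 + 3*1 = 11
y[3] = 0*-2 + -1*-3 + -2*1 + 3*-3 = -8
y[4] = 0*-3 + -1*1 + -2*-3 = 5
y[5] = 0*1 + -1*-3 = 3
y[6] = 0*-3 = 0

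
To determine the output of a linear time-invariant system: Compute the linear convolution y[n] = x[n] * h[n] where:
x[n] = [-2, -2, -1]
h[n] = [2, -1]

y[n] = sum_k x[k]*h[n-k]. Output length = len(x) + len(h) - 1 = 3 + 2 - 1 = 4.
y[0] = -2*2 = -4
y[1] = -2*2 + -2*-1 = -2
y[2] = -1*2 + -2*-1 = 0
y[3] = -1*-1 = 1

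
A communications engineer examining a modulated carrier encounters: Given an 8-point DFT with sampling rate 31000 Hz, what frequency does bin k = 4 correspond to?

The frequency of DFT bin k is: f_k = k * f_s / N
f_4 = 4 * 31000 / 8 = 15500 Hz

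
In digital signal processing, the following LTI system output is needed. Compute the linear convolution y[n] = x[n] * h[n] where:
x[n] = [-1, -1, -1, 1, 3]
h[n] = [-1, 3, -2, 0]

y[n] = sum_k x[k]*h[n-k]. Output length = len(x) + len(h) - 1 = 5 + 4 - 1 = 8.
y[0] = -1*-1 = 1
y[1] = -1*-1 + -1*3 = -2
y[2] = -1*-1 + -1*3 + -1*-2 = 0
y[3] = 1*-1 + -1*3 + -1*-2 + -1*0 = -2
y[4] = 3*-1 + 1*3 + -1*-2 + -1*0 = 2
y[5] = 3*3 + 1*-2 + -1*0 = 7
y[6] = 3*-2 + 1*0 = -6
y[7] = 3*0 = 0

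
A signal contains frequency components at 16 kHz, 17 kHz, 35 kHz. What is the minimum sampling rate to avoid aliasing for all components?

The highest frequency component is f_max = 35 kHz.
Nyquist rate = 2 * f_max = 2 * 35 kHz = 70 kHz.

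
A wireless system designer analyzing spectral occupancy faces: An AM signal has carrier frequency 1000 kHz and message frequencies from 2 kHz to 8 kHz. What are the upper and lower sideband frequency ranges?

Upper sideband (USB) = fc + [fm_low, fm_high] = 1000 + [2, 8] = [1002, 1008] kHz
Lower sideband (LSB) = fc - [fm_high, fm_low] = 1000 - [8, 2] = [992, 998] kHz
Total occupied spectrum: 992 kHz to 1008 kHz (plus carrier at 1000 kHz)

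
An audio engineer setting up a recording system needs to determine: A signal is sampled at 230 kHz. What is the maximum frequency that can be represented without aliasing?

The maximum frequency that can be represented without aliasing
is the Nyquist frequency: f_max = f_s / 2 = 230 kHz / 2 = 115 kHz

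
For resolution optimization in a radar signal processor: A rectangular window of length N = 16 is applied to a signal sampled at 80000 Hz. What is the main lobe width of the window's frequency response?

For a rectangular window of length N,
the main lobe width in frequency is 2*f_s/N.
= 2*80000/16 = 10000 Hz
This determines the minimum frequency separation for resolving two sinusoids.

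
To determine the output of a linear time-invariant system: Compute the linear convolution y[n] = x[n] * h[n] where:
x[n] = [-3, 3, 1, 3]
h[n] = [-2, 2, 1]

y[n] = sum_k x[k]*h[n-k]. Output length = len(x) + len(h) - 1 = 4 + 3 - 1 = 6.
y[0] = -3*-2 = 6
y[1] = 3*-2 + -3*2 = -12
y[2] = 1*-2 + 3*2 + -3*1 = 1
y[3] = 3*-2 + 1*2 + 3*1 = -1
y[4] = 3*2 + 1*1 = 7
y[5] = 3*1 = 3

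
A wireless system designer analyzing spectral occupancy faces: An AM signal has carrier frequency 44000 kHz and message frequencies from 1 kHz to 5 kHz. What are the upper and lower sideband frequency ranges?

Upper sideband (USB) = fc + [fm_low, fm_high] = 44000 + [1, 5] = [44001, 44005] kHz
Lower sideband (LSB) = fc - [fm_high, fm_low] = 44000 - [5, 1] = [43995, 43999] kHz
Total occupied spectrum: 43995 kHz to 44005 kHz (plus carrier at 44000 kHz)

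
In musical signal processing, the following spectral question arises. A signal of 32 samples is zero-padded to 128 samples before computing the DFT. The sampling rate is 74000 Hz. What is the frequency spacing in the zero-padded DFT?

Original DFT: N = 32, resolution = f_s/N = 74000/32 = 4625/2 Hz
Zero-padded DFT: N = 128, resolution = f_s/N = 74000/128 = 4625/8 Hz
Zero-padding interpolates the spectrum (finer frequency grid)
but does NOT improve the true spectral resolution (ability to resolve close frequencies).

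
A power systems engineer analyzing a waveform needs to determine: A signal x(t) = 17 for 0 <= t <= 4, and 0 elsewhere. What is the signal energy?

Energy = integral of |x(t)|^2 dt over the signal duration
= 17^2 * 4 = 289 * 4 = 1156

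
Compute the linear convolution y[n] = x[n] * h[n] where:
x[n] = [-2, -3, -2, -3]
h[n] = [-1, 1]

y[n] = sum_k x[k]*h[n-k]. Output length = len(x) + len(h) - 1 = 4 + 2 - 1 = 5.
y[0] = -2*-1 = 2
y[1] = -3*-1 + -2*1 = 1
y[2] = -2*-1 + -3*1 = -1
y[3] = -3*-1 + -2*1 = 1
y[4] = -3*1 = -3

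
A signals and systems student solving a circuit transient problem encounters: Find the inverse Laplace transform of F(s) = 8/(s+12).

Standard pair: k/(s+a) <-> k*e^(-at)*u(t)
With k=8, a=12: f(t) = 8*e^(-12t)*u(t)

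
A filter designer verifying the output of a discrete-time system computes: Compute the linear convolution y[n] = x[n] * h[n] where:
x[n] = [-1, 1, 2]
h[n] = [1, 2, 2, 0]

y[n] = sum_k x[k]*h[n-k]. Output length = len(x) + len(h) - 1 = 3 + 4 - 1 = 6.
y[0] = -1*1 = -1
y[1] = 1*1 + -1*2 = -1
y[2] = 2*1 + 1*2 + -1*2 = 2
y[3] = 2*2 + 1*2 + -1*0 = 6
y[4] = 2*2 + 1*0 = 4
y[5] = 2*0 = 0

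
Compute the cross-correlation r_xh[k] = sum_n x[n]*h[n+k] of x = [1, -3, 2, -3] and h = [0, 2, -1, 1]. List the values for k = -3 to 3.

Both sequences indexed from 0 and zero outside their support.
Lags with overlap: k = -3 to 3.
  r_xh[-3] = x[3]*h[0] = 0
  r_xh[-2] = x[2]*h[0] + x[3]*h[1] = -6
  r_xh[-1] = x[1]*h[0] + x[2]*h[1] + x[3]*h[2] = 7
  r_xh[0] = x[0]*h[0] + x[1]*h[1] + x[2]*h[2] + x[3]*h[3] = -11
  r_xh[1] = x[0]*h[1] + x[1]*h[2] + x[2]*h[3] = 7
  r_xh[2] = x[0]*h[2] + x[1]*h[3] = -4
  r_xh[3] = x[0]*h[3] = 1
r_xh = [0, -6, 7, -11, 7, -4, 1] (for k = -3, ..., 3)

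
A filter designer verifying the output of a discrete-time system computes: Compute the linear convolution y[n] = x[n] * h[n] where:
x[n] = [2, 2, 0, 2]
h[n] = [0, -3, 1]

y[n] = sum_k x[k]*h[n-k]. Output length = len(x) + len(h) - 1 = 4 + 3 - 1 = 6.
y[0] = 2*0 = 0
y[1] = 2*0 + 2*-3 = -6
y[2] = 0*0 + 2*-3 + 2*1 = -4
y[3] = 2*0 + 0*-3 + 2*1 = 2
y[4] = 2*-3 + 0*1 = -6
y[5] = 2*1 = 2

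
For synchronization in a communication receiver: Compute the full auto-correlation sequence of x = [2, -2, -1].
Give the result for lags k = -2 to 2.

r_xx[k] = sum_m x[m]*x[m+k], indexed from 0, for k = -2 to 2:
  r_xx[-2] = x[2]*x[0] = -2
  r_xx[-1] = x[1]*x[0] + x[2]*x[1] = -2
  r_xx[0] = x[0]*x[0] + x[1]*x[1] + x[2]*x[2] = 9
  r_xx[1] = x[0]*x[1] + x[1]*x[2] = -2
  r_xx[2] = x[0]*x[2] = -2
r_xx = [-2, -2, 9, -2, -2]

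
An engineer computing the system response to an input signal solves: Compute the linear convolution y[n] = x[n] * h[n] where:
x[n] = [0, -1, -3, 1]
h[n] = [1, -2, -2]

y[n] = sum_k x[k]*h[n-k]. Output length = len(x) + len(h) - 1 = 4 + 3 - 1 = 6.
y[0] = 0*1 = 0
y[1] = -1*1 + 0*-2 = -1
y[2] = -3*1 + -1*-2 + 0*-2 = -1
y[3] = 1*1 + -3*-2 + -1*-2 = 9
y[4] = 1*-2 + -3*-2 = 4
y[5] = 1*-2 = -2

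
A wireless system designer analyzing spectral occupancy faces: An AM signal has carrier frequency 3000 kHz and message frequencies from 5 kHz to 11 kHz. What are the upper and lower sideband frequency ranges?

Upper sideband (USB) = fc + [fm_low, fm_high] = 3000 + [5, 11] = [3005, 3011] kHz
Lower sideband (LSB) = fc - [fm_high, fm_low] = 3000 - [11, 5] = [2989, 2995] kHz
Total occupied spectrum: 2989 kHz to 3011 kHz (plus carrier at 3000 kHz)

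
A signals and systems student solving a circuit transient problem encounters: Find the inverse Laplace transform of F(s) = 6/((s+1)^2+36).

Standard pair: w/((s+a)^2+w^2) <-> e^(-at)*sin(wt)*u(t)
With a=1, w=6: f(t) = e^(-t)*sin(6t)*u(t)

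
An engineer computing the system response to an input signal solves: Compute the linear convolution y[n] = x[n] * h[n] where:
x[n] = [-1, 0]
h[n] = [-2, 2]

y[n] = sum_k x[k]*h[n-k]. Output length = len(x) + len(h) - 1 = 2 + 2 - 1 = 3.
y[0] = -1*-2 = 2
y[1] = 0*-2 + -1*2 = -2
y[2] = 0*2 = 0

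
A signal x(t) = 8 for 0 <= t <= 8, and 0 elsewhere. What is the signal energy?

Energy = integral of |x(t)|^2 dt over the signal duration
= 8^2 * 8 = 64 * 8 = 512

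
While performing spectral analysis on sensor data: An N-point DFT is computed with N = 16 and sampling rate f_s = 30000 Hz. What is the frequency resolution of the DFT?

DFT frequency resolution = f_s / N
= 30000 / 16 = 1875 Hz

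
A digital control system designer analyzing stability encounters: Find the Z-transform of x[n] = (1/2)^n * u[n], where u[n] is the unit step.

The Z-transform of a^n * u[n] is z/(z-a) for |z| > |a|.
Here a = 1/2, so X(z) = z/(z - (1/2)) = 2z/(2z - 1)
ROC: |z| > 1/2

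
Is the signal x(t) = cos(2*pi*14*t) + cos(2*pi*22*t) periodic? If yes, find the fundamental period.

f1 = 14 Hz, f2 = 22 Hz
Period T1 = 1/14, T2 = 1/22
Ratio T1/T2 = 22/14, which is rational.
The signal is periodic with fundamental period T = 1/GCD(14,22) = 1/2 s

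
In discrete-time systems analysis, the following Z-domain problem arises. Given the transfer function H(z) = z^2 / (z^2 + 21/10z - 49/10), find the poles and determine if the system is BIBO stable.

Poles are roots of the denominator: z^2 + 21/10z - 49/10 = 0.
Quadratic formula: z = [-(21/10) +/- sqrt((21/10)^2 - 4*(-49/10))] / 2
Discriminant = 441/100 + 98/5 = 2401/100; sqrt = 49/10.
z = (-21/10 +/- 49/10) / 2 => z = 7/5 or z = -7/2.
|p1| = 7/2, |p2| = 7/5.
For BIBO stability, all poles must lie inside the unit circle (|p| < 1).
System is UNSTABLE since at least one |p| >= 1.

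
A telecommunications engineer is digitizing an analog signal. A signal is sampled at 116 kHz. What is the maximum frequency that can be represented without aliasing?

The maximum frequency that can be represented without aliasing
is the Nyquist frequency: f_max = f_s / 2 = 116 kHz / 2 = 58 kHz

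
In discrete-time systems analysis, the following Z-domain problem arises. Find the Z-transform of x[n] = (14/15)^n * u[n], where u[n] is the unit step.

The Z-transform of a^n * u[n] is z/(z-a) for |z| > |a|.
Here a = 14/15, so X(z) = z/(z - (14/15)) = 15z/(15z - 14)
ROC: |z| > 14/15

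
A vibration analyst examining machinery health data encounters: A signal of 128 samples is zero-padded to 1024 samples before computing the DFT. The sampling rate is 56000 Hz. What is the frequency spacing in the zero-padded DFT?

Original DFT: N = 128, resolution = f_s/N = 56000/128 = 875/2 Hz
Zero-padded DFT: N = 1024, resolution = f_s/N = 56000/1024 = 875/16 Hz
Zero-padding interpolates the spectrum (finer frequency grid)
but does NOT improve the true spectral resolution (ability to resolve close frequencies).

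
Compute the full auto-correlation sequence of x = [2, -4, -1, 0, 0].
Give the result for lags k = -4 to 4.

r_xx[k] = sum_m x[m]*x[m+k], indexed from 0, for k = -4 to 4:
  r_xx[-4] = x[4]*x[0] = 0
  r_xx[-3] = x[3]*x[0] + x[4]*x[1] = 0
  r_xx[-2] = x[2]*x[0] + x[3]*x[1] + x[4]*x[2] = -2
  r_xx[-1] = x[1]*x[0] + x[2]*x[1] + x[3]*x[2] + x[4]*x[3] = -4
  r_xx[0] = x[0]*x[0] + x[1]*x[1] + x[2]*x[2] + x[3]*x[3] + x[4]*x[4] = 21
  r_xx[1] = x[0]*x[1] + x[1]*x[2] + x[2]*x[3] + x[3]*x[4] = -4
  r_xx[2] = x[0]*x[2] + x[1]*x[3] + x[2]*x[4] = -2
  r_xx[3] = x[0]*x[3] + x[1]*x[4] = 0
  r_xx[4] = x[0]*x[4] = 0
r_xx = [0, 0, -2, -4, 21, -4, -2, 0, 0]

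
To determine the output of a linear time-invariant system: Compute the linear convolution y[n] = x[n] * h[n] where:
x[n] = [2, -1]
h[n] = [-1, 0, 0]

y[n] = sum_k x[k]*h[n-k]. Output length = len(x) + len(h) - 1 = 2 + 3 - 1 = 4.
y[0] = 2*-1 = -2
y[1] = -1*-1 + 2*0 = 1
y[2] = -1*0 + 2*0 = 0
y[3] = -1*0 = 0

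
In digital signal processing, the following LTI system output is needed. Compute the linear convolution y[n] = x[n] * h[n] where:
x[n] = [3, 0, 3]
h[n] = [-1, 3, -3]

y[n] = sum_k x[k]*h[n-k]. Output length = len(x) + len(h) - 1 = 3 + 3 - 1 = 5.
y[0] = 3*-1 = -3
y[1] = 0*-1 + 3*3 = 9
y[2] = 3*-1 + 0*3 + 3*-3 = -12
y[3] = 3*3 + 0*-3 = 9
y[4] = 3*-3 = -9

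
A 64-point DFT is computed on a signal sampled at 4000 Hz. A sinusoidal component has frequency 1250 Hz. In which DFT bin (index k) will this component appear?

DFT frequency resolution = f_s/N = 4000/64 = 125/2 Hz
Bin index k = f_signal / resolution = 1250 / 125/2 = 20
The signal frequency 1250 Hz falls in DFT bin k = 20.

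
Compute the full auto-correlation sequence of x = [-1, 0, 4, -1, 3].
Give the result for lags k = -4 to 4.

r_xx[k] = sum_m x[m]*x[m+k], indexed from 0, for k = -4 to 4:
  r_xx[-4] = x[4]*x[0] = -3
  r_xx[-3] = x[3]*x[0] + x[4]*x[1] = 1
  r_xx[-2] = x[2]*x[0] + x[3]*x[1] + x[4]*x[2] = 8
  r_xx[-1] = x[1]*x[0] + x[2]*x[1] + x[3]*x[2] + x[4]*x[3] = -7
  r_xx[0] = x[0]*x[0] + x[1]*x[1] + x[2]*x[2] + x[3]*x[3] + x[4]*x[4] = 27
  r_xx[1] = x[0]*x[1] + x[1]*x[2] + x[2]*x[3] + x[3]*x[4] = -7
  r_xx[2] = x[0]*x[2] + x[1]*x[3] + x[2]*x[4] = 8
  r_xx[3] = x[0]*x[3] + x[1]*x[4] = 1
  r_xx[4] = x[0]*x[4] = -3
r_xx = [-3, 1, 8, -7, 27, -7, 8, 1, -3]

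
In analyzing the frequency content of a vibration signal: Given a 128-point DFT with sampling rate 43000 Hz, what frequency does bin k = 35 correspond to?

The frequency of DFT bin k is: f_k = k * f_s / N
f_35 = 35 * 43000 / 128 = 188125/16 Hz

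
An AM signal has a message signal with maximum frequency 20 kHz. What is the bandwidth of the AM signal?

In AM (double-sideband), the bandwidth is twice the message frequency.
BW = 2 * f_m = 2 * 20 kHz = 40 kHz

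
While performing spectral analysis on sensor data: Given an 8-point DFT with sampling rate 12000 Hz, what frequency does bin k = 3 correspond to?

The frequency of DFT bin k is: f_k = k * f_s / N
f_3 = 3 * 12000 / 8 = 4500 Hz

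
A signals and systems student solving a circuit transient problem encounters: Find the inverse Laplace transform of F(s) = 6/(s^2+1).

Standard pair: w/(s^2+w^2) <-> sin(wt)*u(t)
Recognize w^2 = 1, so w = 1; numerator 6 = 6*1.
f(t) = 6*sin(t)*u(t)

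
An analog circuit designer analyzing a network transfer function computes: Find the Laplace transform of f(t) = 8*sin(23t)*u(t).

Standard pair: sin(wt)*u(t) <-> w/(s^2+w^2)
With w = 23: L{8*sin(23t)*u(t)} = 184/(s^2+529)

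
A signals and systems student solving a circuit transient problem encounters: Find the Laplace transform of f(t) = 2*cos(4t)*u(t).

Standard pair: cos(wt)*u(t) <-> s/(s^2+w^2)
With w = 4: L{2*cos(4t)*u(t)} = 2s/(s^2+16)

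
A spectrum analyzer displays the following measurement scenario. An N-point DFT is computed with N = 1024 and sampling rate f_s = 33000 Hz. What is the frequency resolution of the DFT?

DFT frequency resolution = f_s / N
= 33000 / 1024 = 4125/128 Hz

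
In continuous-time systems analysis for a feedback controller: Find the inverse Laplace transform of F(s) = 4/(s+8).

Standard pair: k/(s+a) <-> k*e^(-at)*u(t)
With k=4, a=8: f(t) = 4*e^(-8t)*u(t)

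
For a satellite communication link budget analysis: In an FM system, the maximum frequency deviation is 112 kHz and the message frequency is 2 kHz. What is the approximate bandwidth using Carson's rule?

Carson's rule: BW = 2*(delta_f + f_m)
= 2*(112 + 2) kHz = 228 kHz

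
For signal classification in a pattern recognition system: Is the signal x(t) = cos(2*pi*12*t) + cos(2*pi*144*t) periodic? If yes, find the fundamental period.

f1 = 12 Hz, f2 = 144 Hz
Period T1 = 1/12, T2 = 1/144
Ratio T1/T2 = 144/12, which is rational.
The signal is periodic with fundamental period T = 1/GCD(12,144) = 1/12 s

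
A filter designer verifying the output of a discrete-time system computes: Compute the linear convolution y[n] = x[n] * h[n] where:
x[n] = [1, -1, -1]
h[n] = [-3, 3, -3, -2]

y[n] = sum_k x[k]*h[n-k]. Output length = len(x) + len(h) - 1 = 3 + 4 - 1 = 6.
y[0] = 1*-3 = -3
y[1] = -1*-3 + 1*3 = 6
y[2] = -1*-3 + -1*3 + 1*-3 = -3
y[3] = -1*3 + -1*-3 + 1*-2 = -2
y[4] = -1*-3 + -1*-2 = 5
y[5] = -1*-2 = 2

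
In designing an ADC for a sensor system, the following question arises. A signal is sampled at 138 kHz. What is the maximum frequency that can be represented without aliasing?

The maximum frequency that can be represented without aliasing
is the Nyquist frequency: f_max = f_s / 2 = 138 kHz / 2 = 69 kHz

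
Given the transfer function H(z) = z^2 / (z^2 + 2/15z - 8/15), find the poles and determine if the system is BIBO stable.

Poles are roots of the denominator: z^2 + 2/15z - 8/15 = 0.
Quadratic formula: z = [-(2/15) +/- sqrt((2/15)^2 - 4*(-8/15))] / 2
Discriminant = 4/225 + 32/15 = 484/225; sqrt = 22/15.
z = (-2/15 +/- 22/15) / 2 => z = 2/3 or z = -4/5.
|p1| = 4/5, |p2| = 2/3.
For BIBO stability, all poles must lie inside the unit circle (|p| < 1).
System is STABLE since both |p| < 1.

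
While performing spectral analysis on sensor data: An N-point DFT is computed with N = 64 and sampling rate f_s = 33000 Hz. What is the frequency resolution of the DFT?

DFT frequency resolution = f_s / N
= 33000 / 64 = 4125/8 Hz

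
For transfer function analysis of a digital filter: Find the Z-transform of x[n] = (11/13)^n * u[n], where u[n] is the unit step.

The Z-transform of a^n * u[n] is z/(z-a) for |z| > |a|.
Here a = 11/13, so X(z) = z/(z - (11/13)) = 13z/(13z - 11)
ROC: |z| > 11/13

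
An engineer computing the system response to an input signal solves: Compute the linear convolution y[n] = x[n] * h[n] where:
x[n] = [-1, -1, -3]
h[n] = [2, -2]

y[n] = sum_k x[k]*h[n-k]. Output length = len(x) + len(h) - 1 = 3 + 2 - 1 = 4.
y[0] = -1*2 = -2
y[1] = -1*2 + -1*-2 = 0
y[2] = -3*2 + -1*-2 = -4
y[3] = -3*-2 = 6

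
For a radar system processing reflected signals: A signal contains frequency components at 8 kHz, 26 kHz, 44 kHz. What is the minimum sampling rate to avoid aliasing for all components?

The highest frequency component is f_max = 44 kHz.
Nyquist rate = 2 * f_max = 2 * 44 kHz = 88 kHz.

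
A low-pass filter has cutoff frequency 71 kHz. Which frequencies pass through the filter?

A low-pass filter passes all frequencies below the cutoff frequency 71 kHz and attenuates higher frequencies.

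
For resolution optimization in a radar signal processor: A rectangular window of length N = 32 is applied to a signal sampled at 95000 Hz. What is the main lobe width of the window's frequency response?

For a rectangular window of length N,
the main lobe width in frequency is 2*f_s/N.
= 2*95000/32 = 11875/2 Hz
This determines the minimum frequency separation for resolving two sinusoids.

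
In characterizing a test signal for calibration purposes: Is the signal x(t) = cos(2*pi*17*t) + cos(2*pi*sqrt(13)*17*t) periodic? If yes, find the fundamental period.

f1 = 17 Hz, f2 = 17*sqrt(13) Hz
Ratio f2/f1 = sqrt(13), which is irrational.
Since the frequency ratio is irrational, no common period exists.
The signal is not periodic.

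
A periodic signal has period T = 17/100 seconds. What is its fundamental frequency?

The fundamental frequency is the reciprocal of the period.
f = 1/T = 1/(17/100) = 100/17 Hz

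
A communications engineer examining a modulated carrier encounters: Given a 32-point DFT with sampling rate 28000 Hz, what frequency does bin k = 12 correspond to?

The frequency of DFT bin k is: f_k = k * f_s / N
f_12 = 12 * 28000 / 32 = 10500 Hz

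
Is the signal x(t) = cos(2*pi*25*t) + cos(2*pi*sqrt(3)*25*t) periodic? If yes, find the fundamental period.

f1 = 25 Hz, f2 = 25*sqrt(3) Hz
Ratio f2/f1 = sqrt(3), which is irrational.
Since the frequency ratio is irrational, no common period exists.
The signal is not periodic.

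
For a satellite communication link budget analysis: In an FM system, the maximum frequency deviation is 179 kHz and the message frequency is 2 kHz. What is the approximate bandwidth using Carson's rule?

Carson's rule: BW = 2*(delta_f + f_m)
= 2*(179 + 2) kHz = 362 kHz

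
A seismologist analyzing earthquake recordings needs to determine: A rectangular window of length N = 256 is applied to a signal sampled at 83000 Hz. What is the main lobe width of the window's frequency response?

For a rectangular window of length N,
the main lobe width in frequency is 2*f_s/N.
= 2*83000/256 = 10375/16 Hz
This determines the minimum frequency separation for resolving two sinusoids.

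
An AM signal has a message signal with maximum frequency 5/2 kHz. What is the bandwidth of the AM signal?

In AM (double-sideband), the bandwidth is twice the message frequency.
BW = 2 * f_m = 2 * 5/2 kHz = 5 kHz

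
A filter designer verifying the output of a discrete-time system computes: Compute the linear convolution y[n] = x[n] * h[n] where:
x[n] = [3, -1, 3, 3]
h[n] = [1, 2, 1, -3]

y[n] = sum_k x[k]*h[n-k]. Output length = len(x) + len(h) - 1 = 4 + 4 - 1 = 7.
y[0] = 3*1 = 3
y[1] = -1*1 + 3*2 = 5
y[2] = 3*1 + -1*2 + 3*1 = 4
y[3] = 3*1 + 3*2 + -1*1 + 3*-3 = -1
y[4] = 3*2 + 3*1 + -1*-3 = 12
y[5] = 3*1 + 3*-3 = -6
y[6] = 3*-3 = -9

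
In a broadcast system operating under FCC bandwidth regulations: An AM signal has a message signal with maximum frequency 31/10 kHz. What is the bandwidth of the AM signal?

In AM (double-sideband), the bandwidth is twice the message frequency.
BW = 2 * f_m = 2 * 31/10 kHz = 31/5 kHz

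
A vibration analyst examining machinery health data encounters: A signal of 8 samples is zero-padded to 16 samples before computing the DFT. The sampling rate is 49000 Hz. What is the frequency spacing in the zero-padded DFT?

Original DFT: N = 8, resolution = f_s/N = 49000/8 = 6125 Hz
Zero-padded DFT: N = 16, resolution = f_s/N = 49000/16 = 6125/2 Hz
Zero-padding interpolates the spectrum (finer frequency grid)
but does NOT improve the true spectral resolution (ability to resolve close frequencies).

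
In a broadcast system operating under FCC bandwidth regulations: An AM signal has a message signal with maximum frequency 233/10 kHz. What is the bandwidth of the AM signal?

In AM (double-sideband), the bandwidth is twice the message frequency.
BW = 2 * f_m = 2 * 233/10 kHz = 233/5 kHz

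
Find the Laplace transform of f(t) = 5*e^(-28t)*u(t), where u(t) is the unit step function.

Standard Laplace transform pair:
e^(-at)*u(t) <-> 1/(s+a)
With a = 28: L{5*e^(-28t)*u(t)} = 5/(s+28), ROC: Re(s) > -28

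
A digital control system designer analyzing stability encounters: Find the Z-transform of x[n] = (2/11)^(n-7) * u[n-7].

Time-shifting property: if X(z) = Z{x[n]}, then Z{x[n-d]} = z^(-d) * X(z)
X(z) = z/(z - 2/11) for x[n] = (2/11)^n * u[n]
Z{x[n-7]} = z^(-7) * z/(z - 2/11) = z^(-6)/(z - 2/11)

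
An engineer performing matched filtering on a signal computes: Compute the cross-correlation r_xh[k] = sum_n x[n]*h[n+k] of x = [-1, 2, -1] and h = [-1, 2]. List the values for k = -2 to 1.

Both sequences indexed from 0 and zero outside their support.
Lags with overlap: k = -2 to 1.
  r_xh[-2] = x[2]*h[0] = 1
  r_xh[-1] = x[1]*h[0] + x[2]*h[1] = -4
  r_xh[0] = x[0]*h[0] + x[1]*h[1] = 5
  r_xh[1] = x[0]*h[1] = -2
r_xh = [1, -4, 5, -2] (for k = -2, ..., 1)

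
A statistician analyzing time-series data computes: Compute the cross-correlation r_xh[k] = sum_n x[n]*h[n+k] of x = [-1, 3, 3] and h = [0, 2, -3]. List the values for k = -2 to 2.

Both sequences indexed from 0 and zero outside their support.
Lags with overlap: k = -2 to 2.
  r_xh[-2] = x[2]*h[0] = 0
  r_xh[-1] = x[1]*h[0] + x[2]*h[1] = 6
  r_xh[0] = x[0]*h[0] + x[1]*h[1] + x[2]*h[2] = -3
  r_xh[1] = x[0]*h[1] + x[1]*h[2] = -11
  r_xh[2] = x[0]*h[2] = 3
r_xh = [0, 6, -3, -11, 3] (for k = -2, ..., 2)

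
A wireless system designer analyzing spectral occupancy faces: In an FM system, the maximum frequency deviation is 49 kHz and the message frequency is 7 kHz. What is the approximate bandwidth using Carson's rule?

Carson's rule: BW = 2*(delta_f + f_m)
= 2*(49 + 7) kHz = 112 kHz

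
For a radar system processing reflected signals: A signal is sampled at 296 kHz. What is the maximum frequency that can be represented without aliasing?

The maximum frequency that can be represented without aliasing
is the Nyquist frequency: f_max = f_s / 2 = 296 kHz / 2 = 148 kHz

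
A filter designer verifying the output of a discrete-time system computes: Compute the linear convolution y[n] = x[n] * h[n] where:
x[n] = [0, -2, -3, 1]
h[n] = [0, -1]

y[n] = sum_k x[k]*h[n-k]. Output length = len(x) + len(h) - 1 = 4 + 2 - 1 = 5.
y[0] = 0*0 = 0
y[1] = -2*0 + 0*-1 = 0
y[2] = -3*0 + -2*-1 = 2
y[3] = 1*0 + -3*-1 = 3
y[4] = 1*-1 = -1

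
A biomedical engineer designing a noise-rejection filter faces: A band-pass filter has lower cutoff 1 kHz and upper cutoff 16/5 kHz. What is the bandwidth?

Bandwidth = f_high - f_low
= 16/5 kHz - 1 kHz = 11/5 kHz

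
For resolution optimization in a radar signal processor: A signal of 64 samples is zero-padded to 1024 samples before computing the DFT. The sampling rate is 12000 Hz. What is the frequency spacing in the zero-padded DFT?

Original DFT: N = 64, resolution = f_s/N = 12000/64 = 375/2 Hz
Zero-padded DFT: N = 1024, resolution = f_s/N = 12000/1024 = 375/32 Hz
Zero-padding interpolates the spectrum (finer frequency grid)
but does NOT improve the true spectral resolution (ability to resolve close frequencies).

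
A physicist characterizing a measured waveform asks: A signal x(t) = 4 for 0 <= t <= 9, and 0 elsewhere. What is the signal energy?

Energy = integral of |x(t)|^2 dt over the signal duration
= 4^2 * 9 = 16 * 9 = 144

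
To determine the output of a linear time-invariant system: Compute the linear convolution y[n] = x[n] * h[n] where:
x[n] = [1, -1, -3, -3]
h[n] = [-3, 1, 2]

y[n] = sum_k x[k]*h[n-k]. Output length = len(x) + len(h) - 1 = 4 + 3 - 1 = 6.
y[0] = 1*-3 = -3
y[1] = -1*-3 + 1*1 = 4
y[2] = -3*-3 + -1*1 + 1*2 = 10
y[3] = -3*-3 + -3*1 + -1*2 = 4
y[4] = -3*1 + -3*2 = -9
y[5] = -3*2 = -6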